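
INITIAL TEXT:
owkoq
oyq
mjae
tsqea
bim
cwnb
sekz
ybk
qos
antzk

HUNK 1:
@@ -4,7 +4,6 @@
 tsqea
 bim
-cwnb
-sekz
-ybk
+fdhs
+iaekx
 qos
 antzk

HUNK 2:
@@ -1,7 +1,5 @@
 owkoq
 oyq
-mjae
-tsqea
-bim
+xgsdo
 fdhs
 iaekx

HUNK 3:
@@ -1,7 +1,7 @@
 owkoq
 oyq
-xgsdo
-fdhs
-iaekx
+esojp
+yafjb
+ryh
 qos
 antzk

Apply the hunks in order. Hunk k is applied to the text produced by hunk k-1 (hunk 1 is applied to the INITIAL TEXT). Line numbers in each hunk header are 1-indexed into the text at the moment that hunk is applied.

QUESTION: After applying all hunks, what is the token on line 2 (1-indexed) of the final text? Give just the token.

Hunk 1: at line 4 remove [cwnb,sekz,ybk] add [fdhs,iaekx] -> 9 lines: owkoq oyq mjae tsqea bim fdhs iaekx qos antzk
Hunk 2: at line 1 remove [mjae,tsqea,bim] add [xgsdo] -> 7 lines: owkoq oyq xgsdo fdhs iaekx qos antzk
Hunk 3: at line 1 remove [xgsdo,fdhs,iaekx] add [esojp,yafjb,ryh] -> 7 lines: owkoq oyq esojp yafjb ryh qos antzk
Final line 2: oyq

Answer: oyq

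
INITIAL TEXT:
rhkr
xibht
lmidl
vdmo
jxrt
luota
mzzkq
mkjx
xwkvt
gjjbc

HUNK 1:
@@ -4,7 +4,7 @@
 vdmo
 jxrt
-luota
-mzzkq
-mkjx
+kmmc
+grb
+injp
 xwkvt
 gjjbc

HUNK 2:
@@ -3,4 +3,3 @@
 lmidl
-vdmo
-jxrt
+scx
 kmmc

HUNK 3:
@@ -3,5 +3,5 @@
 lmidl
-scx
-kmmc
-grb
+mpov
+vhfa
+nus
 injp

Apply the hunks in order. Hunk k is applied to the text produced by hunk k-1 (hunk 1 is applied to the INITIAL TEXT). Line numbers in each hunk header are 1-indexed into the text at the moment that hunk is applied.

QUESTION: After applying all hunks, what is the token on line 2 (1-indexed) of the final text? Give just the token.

Answer: xibht

Derivation:
Hunk 1: at line 4 remove [luota,mzzkq,mkjx] add [kmmc,grb,injp] -> 10 lines: rhkr xibht lmidl vdmo jxrt kmmc grb injp xwkvt gjjbc
Hunk 2: at line 3 remove [vdmo,jxrt] add [scx] -> 9 lines: rhkr xibht lmidl scx kmmc grb injp xwkvt gjjbc
Hunk 3: at line 3 remove [scx,kmmc,grb] add [mpov,vhfa,nus] -> 9 lines: rhkr xibht lmidl mpov vhfa nus injp xwkvt gjjbc
Final line 2: xibht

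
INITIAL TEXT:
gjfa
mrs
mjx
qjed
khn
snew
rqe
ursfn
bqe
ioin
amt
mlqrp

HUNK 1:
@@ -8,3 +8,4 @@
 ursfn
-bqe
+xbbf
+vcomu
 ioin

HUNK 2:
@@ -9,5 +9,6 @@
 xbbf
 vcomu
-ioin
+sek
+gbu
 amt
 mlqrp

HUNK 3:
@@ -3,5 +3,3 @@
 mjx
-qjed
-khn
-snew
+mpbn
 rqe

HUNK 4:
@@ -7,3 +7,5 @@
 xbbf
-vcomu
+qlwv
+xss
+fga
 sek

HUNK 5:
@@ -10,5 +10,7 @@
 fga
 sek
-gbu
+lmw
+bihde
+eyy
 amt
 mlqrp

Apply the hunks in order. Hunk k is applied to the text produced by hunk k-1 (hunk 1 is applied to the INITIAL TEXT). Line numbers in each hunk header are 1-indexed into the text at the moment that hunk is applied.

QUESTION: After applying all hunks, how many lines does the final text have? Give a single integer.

Answer: 16

Derivation:
Hunk 1: at line 8 remove [bqe] add [xbbf,vcomu] -> 13 lines: gjfa mrs mjx qjed khn snew rqe ursfn xbbf vcomu ioin amt mlqrp
Hunk 2: at line 9 remove [ioin] add [sek,gbu] -> 14 lines: gjfa mrs mjx qjed khn snew rqe ursfn xbbf vcomu sek gbu amt mlqrp
Hunk 3: at line 3 remove [qjed,khn,snew] add [mpbn] -> 12 lines: gjfa mrs mjx mpbn rqe ursfn xbbf vcomu sek gbu amt mlqrp
Hunk 4: at line 7 remove [vcomu] add [qlwv,xss,fga] -> 14 lines: gjfa mrs mjx mpbn rqe ursfn xbbf qlwv xss fga sek gbu amt mlqrp
Hunk 5: at line 10 remove [gbu] add [lmw,bihde,eyy] -> 16 lines: gjfa mrs mjx mpbn rqe ursfn xbbf qlwv xss fga sek lmw bihde eyy amt mlqrp
Final line count: 16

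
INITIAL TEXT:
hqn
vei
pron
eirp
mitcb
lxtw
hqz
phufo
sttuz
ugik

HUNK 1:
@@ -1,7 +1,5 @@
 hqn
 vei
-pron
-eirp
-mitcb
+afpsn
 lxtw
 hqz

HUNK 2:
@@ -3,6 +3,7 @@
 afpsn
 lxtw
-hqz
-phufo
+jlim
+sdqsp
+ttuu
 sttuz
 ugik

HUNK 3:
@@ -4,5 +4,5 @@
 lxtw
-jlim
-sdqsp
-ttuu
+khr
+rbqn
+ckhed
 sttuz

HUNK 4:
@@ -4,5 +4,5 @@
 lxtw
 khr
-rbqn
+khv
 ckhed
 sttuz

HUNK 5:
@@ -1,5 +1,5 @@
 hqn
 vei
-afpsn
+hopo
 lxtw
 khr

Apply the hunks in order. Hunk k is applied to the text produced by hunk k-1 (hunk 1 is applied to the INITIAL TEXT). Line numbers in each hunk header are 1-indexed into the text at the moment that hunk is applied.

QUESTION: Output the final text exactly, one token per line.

Hunk 1: at line 1 remove [pron,eirp,mitcb] add [afpsn] -> 8 lines: hqn vei afpsn lxtw hqz phufo sttuz ugik
Hunk 2: at line 3 remove [hqz,phufo] add [jlim,sdqsp,ttuu] -> 9 lines: hqn vei afpsn lxtw jlim sdqsp ttuu sttuz ugik
Hunk 3: at line 4 remove [jlim,sdqsp,ttuu] add [khr,rbqn,ckhed] -> 9 lines: hqn vei afpsn lxtw khr rbqn ckhed sttuz ugik
Hunk 4: at line 4 remove [rbqn] add [khv] -> 9 lines: hqn vei afpsn lxtw khr khv ckhed sttuz ugik
Hunk 5: at line 1 remove [afpsn] add [hopo] -> 9 lines: hqn vei hopo lxtw khr khv ckhed sttuz ugik

Answer: hqn
vei
hopo
lxtw
khr
khv
ckhed
sttuz
ugik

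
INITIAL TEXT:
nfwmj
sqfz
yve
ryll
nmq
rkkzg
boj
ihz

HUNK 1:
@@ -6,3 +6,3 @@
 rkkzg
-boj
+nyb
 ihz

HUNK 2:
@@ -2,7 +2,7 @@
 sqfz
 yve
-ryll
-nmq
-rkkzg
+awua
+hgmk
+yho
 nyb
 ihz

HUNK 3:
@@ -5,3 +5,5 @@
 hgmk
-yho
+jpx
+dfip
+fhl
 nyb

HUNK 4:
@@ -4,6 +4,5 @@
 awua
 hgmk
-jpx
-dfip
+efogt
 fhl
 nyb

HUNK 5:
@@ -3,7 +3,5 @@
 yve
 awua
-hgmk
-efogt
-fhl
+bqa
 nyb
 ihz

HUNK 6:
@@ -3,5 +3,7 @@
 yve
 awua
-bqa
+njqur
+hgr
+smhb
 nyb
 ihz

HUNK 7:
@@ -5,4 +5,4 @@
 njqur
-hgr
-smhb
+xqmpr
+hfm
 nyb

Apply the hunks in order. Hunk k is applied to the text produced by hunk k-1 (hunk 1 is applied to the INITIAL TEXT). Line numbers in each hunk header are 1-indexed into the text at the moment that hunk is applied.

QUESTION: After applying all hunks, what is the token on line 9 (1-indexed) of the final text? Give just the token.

Hunk 1: at line 6 remove [boj] add [nyb] -> 8 lines: nfwmj sqfz yve ryll nmq rkkzg nyb ihz
Hunk 2: at line 2 remove [ryll,nmq,rkkzg] add [awua,hgmk,yho] -> 8 lines: nfwmj sqfz yve awua hgmk yho nyb ihz
Hunk 3: at line 5 remove [yho] add [jpx,dfip,fhl] -> 10 lines: nfwmj sqfz yve awua hgmk jpx dfip fhl nyb ihz
Hunk 4: at line 4 remove [jpx,dfip] add [efogt] -> 9 lines: nfwmj sqfz yve awua hgmk efogt fhl nyb ihz
Hunk 5: at line 3 remove [hgmk,efogt,fhl] add [bqa] -> 7 lines: nfwmj sqfz yve awua bqa nyb ihz
Hunk 6: at line 3 remove [bqa] add [njqur,hgr,smhb] -> 9 lines: nfwmj sqfz yve awua njqur hgr smhb nyb ihz
Hunk 7: at line 5 remove [hgr,smhb] add [xqmpr,hfm] -> 9 lines: nfwmj sqfz yve awua njqur xqmpr hfm nyb ihz
Final line 9: ihz

Answer: ihz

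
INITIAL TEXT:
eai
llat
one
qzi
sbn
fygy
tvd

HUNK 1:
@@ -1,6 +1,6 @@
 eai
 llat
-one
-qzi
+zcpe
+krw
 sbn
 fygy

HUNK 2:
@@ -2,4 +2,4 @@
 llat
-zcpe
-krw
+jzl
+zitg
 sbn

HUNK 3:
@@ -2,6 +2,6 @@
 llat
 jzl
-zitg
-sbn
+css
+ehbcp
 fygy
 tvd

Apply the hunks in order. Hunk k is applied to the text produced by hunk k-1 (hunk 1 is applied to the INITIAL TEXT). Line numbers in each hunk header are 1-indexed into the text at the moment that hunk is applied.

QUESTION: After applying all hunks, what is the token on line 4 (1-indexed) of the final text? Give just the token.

Hunk 1: at line 1 remove [one,qzi] add [zcpe,krw] -> 7 lines: eai llat zcpe krw sbn fygy tvd
Hunk 2: at line 2 remove [zcpe,krw] add [jzl,zitg] -> 7 lines: eai llat jzl zitg sbn fygy tvd
Hunk 3: at line 2 remove [zitg,sbn] add [css,ehbcp] -> 7 lines: eai llat jzl css ehbcp fygy tvd
Final line 4: css

Answer: css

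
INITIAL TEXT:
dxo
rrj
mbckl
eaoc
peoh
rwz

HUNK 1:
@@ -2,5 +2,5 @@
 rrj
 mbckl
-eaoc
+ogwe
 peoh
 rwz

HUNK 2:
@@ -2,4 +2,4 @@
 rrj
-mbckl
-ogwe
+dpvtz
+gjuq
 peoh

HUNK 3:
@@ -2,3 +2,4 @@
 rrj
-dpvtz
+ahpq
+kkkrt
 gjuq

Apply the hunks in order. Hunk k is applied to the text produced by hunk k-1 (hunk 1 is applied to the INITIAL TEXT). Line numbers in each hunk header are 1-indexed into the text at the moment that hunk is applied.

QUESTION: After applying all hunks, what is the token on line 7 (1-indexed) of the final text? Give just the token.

Answer: rwz

Derivation:
Hunk 1: at line 2 remove [eaoc] add [ogwe] -> 6 lines: dxo rrj mbckl ogwe peoh rwz
Hunk 2: at line 2 remove [mbckl,ogwe] add [dpvtz,gjuq] -> 6 lines: dxo rrj dpvtz gjuq peoh rwz
Hunk 3: at line 2 remove [dpvtz] add [ahpq,kkkrt] -> 7 lines: dxo rrj ahpq kkkrt gjuq peoh rwz
Final line 7: rwz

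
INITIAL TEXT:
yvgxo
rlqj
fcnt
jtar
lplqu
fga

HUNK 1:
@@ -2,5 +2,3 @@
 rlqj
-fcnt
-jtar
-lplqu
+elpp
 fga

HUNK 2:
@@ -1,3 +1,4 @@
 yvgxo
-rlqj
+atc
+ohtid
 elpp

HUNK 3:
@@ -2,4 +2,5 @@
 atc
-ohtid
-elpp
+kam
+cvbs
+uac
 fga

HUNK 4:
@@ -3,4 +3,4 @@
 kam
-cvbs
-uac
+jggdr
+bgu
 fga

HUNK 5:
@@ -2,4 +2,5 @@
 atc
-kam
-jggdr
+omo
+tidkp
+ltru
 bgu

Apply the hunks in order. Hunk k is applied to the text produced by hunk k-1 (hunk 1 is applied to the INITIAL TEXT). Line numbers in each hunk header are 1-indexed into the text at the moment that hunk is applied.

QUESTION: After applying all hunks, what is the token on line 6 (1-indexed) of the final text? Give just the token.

Answer: bgu

Derivation:
Hunk 1: at line 2 remove [fcnt,jtar,lplqu] add [elpp] -> 4 lines: yvgxo rlqj elpp fga
Hunk 2: at line 1 remove [rlqj] add [atc,ohtid] -> 5 lines: yvgxo atc ohtid elpp fga
Hunk 3: at line 2 remove [ohtid,elpp] add [kam,cvbs,uac] -> 6 lines: yvgxo atc kam cvbs uac fga
Hunk 4: at line 3 remove [cvbs,uac] add [jggdr,bgu] -> 6 lines: yvgxo atc kam jggdr bgu fga
Hunk 5: at line 2 remove [kam,jggdr] add [omo,tidkp,ltru] -> 7 lines: yvgxo atc omo tidkp ltru bgu fga
Final line 6: bgu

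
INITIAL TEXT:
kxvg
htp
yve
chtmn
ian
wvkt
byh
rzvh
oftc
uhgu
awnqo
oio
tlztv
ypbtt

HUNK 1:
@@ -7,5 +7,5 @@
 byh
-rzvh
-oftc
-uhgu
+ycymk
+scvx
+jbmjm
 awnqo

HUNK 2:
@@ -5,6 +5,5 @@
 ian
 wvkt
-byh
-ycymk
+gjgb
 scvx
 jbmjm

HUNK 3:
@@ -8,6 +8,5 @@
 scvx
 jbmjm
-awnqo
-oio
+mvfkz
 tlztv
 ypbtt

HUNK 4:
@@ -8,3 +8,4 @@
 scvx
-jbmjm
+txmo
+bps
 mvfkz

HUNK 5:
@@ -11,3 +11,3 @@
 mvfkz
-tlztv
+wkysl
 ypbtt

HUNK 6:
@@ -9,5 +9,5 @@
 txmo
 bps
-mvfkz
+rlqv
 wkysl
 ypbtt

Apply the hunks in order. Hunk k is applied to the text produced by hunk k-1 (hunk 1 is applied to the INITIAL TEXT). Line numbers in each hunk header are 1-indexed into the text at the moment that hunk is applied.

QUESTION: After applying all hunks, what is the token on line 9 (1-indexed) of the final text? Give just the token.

Hunk 1: at line 7 remove [rzvh,oftc,uhgu] add [ycymk,scvx,jbmjm] -> 14 lines: kxvg htp yve chtmn ian wvkt byh ycymk scvx jbmjm awnqo oio tlztv ypbtt
Hunk 2: at line 5 remove [byh,ycymk] add [gjgb] -> 13 lines: kxvg htp yve chtmn ian wvkt gjgb scvx jbmjm awnqo oio tlztv ypbtt
Hunk 3: at line 8 remove [awnqo,oio] add [mvfkz] -> 12 lines: kxvg htp yve chtmn ian wvkt gjgb scvx jbmjm mvfkz tlztv ypbtt
Hunk 4: at line 8 remove [jbmjm] add [txmo,bps] -> 13 lines: kxvg htp yve chtmn ian wvkt gjgb scvx txmo bps mvfkz tlztv ypbtt
Hunk 5: at line 11 remove [tlztv] add [wkysl] -> 13 lines: kxvg htp yve chtmn ian wvkt gjgb scvx txmo bps mvfkz wkysl ypbtt
Hunk 6: at line 9 remove [mvfkz] add [rlqv] -> 13 lines: kxvg htp yve chtmn ian wvkt gjgb scvx txmo bps rlqv wkysl ypbtt
Final line 9: txmo

Answer: txmo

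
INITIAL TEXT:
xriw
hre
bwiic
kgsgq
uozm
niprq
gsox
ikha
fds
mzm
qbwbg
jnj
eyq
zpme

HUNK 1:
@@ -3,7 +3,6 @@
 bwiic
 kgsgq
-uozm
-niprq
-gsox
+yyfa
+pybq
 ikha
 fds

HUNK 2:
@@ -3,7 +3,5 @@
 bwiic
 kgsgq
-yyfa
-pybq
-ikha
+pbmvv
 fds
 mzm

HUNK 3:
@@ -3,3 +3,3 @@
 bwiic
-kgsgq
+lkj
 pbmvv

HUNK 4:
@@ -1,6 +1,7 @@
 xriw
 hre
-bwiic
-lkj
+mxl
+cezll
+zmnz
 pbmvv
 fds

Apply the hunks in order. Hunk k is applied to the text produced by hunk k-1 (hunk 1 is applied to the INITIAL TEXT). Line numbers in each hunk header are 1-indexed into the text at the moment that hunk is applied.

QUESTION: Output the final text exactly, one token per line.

Answer: xriw
hre
mxl
cezll
zmnz
pbmvv
fds
mzm
qbwbg
jnj
eyq
zpme

Derivation:
Hunk 1: at line 3 remove [uozm,niprq,gsox] add [yyfa,pybq] -> 13 lines: xriw hre bwiic kgsgq yyfa pybq ikha fds mzm qbwbg jnj eyq zpme
Hunk 2: at line 3 remove [yyfa,pybq,ikha] add [pbmvv] -> 11 lines: xriw hre bwiic kgsgq pbmvv fds mzm qbwbg jnj eyq zpme
Hunk 3: at line 3 remove [kgsgq] add [lkj] -> 11 lines: xriw hre bwiic lkj pbmvv fds mzm qbwbg jnj eyq zpme
Hunk 4: at line 1 remove [bwiic,lkj] add [mxl,cezll,zmnz] -> 12 lines: xriw hre mxl cezll zmnz pbmvv fds mzm qbwbg jnj eyq zpme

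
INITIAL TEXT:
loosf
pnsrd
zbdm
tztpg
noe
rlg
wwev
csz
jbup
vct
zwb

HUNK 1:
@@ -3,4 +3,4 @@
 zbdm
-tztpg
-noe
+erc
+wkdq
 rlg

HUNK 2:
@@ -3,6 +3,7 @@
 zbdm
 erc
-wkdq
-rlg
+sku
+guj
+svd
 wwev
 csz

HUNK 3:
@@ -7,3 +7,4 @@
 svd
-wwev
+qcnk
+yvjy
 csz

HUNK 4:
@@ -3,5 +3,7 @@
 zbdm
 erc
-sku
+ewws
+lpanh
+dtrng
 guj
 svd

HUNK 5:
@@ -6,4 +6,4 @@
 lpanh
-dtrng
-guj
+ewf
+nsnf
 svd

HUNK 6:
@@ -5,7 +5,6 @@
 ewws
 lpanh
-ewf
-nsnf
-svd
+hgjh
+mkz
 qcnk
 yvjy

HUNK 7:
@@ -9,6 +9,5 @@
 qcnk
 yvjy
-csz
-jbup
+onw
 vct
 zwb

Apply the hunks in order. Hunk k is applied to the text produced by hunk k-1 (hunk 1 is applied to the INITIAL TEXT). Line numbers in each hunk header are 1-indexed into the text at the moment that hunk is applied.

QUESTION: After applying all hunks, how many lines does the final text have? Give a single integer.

Hunk 1: at line 3 remove [tztpg,noe] add [erc,wkdq] -> 11 lines: loosf pnsrd zbdm erc wkdq rlg wwev csz jbup vct zwb
Hunk 2: at line 3 remove [wkdq,rlg] add [sku,guj,svd] -> 12 lines: loosf pnsrd zbdm erc sku guj svd wwev csz jbup vct zwb
Hunk 3: at line 7 remove [wwev] add [qcnk,yvjy] -> 13 lines: loosf pnsrd zbdm erc sku guj svd qcnk yvjy csz jbup vct zwb
Hunk 4: at line 3 remove [sku] add [ewws,lpanh,dtrng] -> 15 lines: loosf pnsrd zbdm erc ewws lpanh dtrng guj svd qcnk yvjy csz jbup vct zwb
Hunk 5: at line 6 remove [dtrng,guj] add [ewf,nsnf] -> 15 lines: loosf pnsrd zbdm erc ewws lpanh ewf nsnf svd qcnk yvjy csz jbup vct zwb
Hunk 6: at line 5 remove [ewf,nsnf,svd] add [hgjh,mkz] -> 14 lines: loosf pnsrd zbdm erc ewws lpanh hgjh mkz qcnk yvjy csz jbup vct zwb
Hunk 7: at line 9 remove [csz,jbup] add [onw] -> 13 lines: loosf pnsrd zbdm erc ewws lpanh hgjh mkz qcnk yvjy onw vct zwb
Final line count: 13

Answer: 13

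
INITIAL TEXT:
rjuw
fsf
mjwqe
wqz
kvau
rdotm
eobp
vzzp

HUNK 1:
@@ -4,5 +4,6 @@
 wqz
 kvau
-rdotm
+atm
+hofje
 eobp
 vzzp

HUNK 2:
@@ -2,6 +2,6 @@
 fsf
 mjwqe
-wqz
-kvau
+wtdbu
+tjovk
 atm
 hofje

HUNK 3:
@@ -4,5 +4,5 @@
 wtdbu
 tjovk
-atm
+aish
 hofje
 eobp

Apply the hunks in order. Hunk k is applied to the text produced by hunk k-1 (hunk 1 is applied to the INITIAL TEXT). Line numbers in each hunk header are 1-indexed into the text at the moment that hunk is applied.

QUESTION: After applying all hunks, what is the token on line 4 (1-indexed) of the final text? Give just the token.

Answer: wtdbu

Derivation:
Hunk 1: at line 4 remove [rdotm] add [atm,hofje] -> 9 lines: rjuw fsf mjwqe wqz kvau atm hofje eobp vzzp
Hunk 2: at line 2 remove [wqz,kvau] add [wtdbu,tjovk] -> 9 lines: rjuw fsf mjwqe wtdbu tjovk atm hofje eobp vzzp
Hunk 3: at line 4 remove [atm] add [aish] -> 9 lines: rjuw fsf mjwqe wtdbu tjovk aish hofje eobp vzzp
Final line 4: wtdbu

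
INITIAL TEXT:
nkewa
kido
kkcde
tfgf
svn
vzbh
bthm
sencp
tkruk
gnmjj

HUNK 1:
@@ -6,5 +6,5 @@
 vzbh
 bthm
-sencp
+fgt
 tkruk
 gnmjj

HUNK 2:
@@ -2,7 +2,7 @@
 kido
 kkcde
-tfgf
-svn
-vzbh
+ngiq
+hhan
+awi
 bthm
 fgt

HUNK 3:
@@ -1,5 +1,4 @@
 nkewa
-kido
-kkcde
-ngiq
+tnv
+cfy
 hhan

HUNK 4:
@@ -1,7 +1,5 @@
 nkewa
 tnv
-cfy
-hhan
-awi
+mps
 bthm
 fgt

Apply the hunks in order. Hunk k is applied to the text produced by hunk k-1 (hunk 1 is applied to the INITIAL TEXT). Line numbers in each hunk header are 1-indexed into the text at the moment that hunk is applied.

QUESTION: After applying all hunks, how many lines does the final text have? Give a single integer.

Answer: 7

Derivation:
Hunk 1: at line 6 remove [sencp] add [fgt] -> 10 lines: nkewa kido kkcde tfgf svn vzbh bthm fgt tkruk gnmjj
Hunk 2: at line 2 remove [tfgf,svn,vzbh] add [ngiq,hhan,awi] -> 10 lines: nkewa kido kkcde ngiq hhan awi bthm fgt tkruk gnmjj
Hunk 3: at line 1 remove [kido,kkcde,ngiq] add [tnv,cfy] -> 9 lines: nkewa tnv cfy hhan awi bthm fgt tkruk gnmjj
Hunk 4: at line 1 remove [cfy,hhan,awi] add [mps] -> 7 lines: nkewa tnv mps bthm fgt tkruk gnmjj
Final line count: 7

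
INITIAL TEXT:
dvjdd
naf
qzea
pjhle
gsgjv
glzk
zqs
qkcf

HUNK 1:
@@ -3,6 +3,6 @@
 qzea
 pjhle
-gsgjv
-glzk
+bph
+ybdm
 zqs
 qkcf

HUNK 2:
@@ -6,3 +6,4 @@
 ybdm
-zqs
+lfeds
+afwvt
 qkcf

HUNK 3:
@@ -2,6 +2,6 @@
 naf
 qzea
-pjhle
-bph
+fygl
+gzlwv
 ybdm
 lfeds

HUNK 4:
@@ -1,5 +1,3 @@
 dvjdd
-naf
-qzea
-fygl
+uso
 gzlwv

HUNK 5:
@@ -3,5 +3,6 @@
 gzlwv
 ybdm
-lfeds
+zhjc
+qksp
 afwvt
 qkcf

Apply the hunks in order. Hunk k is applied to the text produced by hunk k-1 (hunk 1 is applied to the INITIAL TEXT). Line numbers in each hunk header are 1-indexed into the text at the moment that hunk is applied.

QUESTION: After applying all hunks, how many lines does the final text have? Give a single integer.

Answer: 8

Derivation:
Hunk 1: at line 3 remove [gsgjv,glzk] add [bph,ybdm] -> 8 lines: dvjdd naf qzea pjhle bph ybdm zqs qkcf
Hunk 2: at line 6 remove [zqs] add [lfeds,afwvt] -> 9 lines: dvjdd naf qzea pjhle bph ybdm lfeds afwvt qkcf
Hunk 3: at line 2 remove [pjhle,bph] add [fygl,gzlwv] -> 9 lines: dvjdd naf qzea fygl gzlwv ybdm lfeds afwvt qkcf
Hunk 4: at line 1 remove [naf,qzea,fygl] add [uso] -> 7 lines: dvjdd uso gzlwv ybdm lfeds afwvt qkcf
Hunk 5: at line 3 remove [lfeds] add [zhjc,qksp] -> 8 lines: dvjdd uso gzlwv ybdm zhjc qksp afwvt qkcf
Final line count: 8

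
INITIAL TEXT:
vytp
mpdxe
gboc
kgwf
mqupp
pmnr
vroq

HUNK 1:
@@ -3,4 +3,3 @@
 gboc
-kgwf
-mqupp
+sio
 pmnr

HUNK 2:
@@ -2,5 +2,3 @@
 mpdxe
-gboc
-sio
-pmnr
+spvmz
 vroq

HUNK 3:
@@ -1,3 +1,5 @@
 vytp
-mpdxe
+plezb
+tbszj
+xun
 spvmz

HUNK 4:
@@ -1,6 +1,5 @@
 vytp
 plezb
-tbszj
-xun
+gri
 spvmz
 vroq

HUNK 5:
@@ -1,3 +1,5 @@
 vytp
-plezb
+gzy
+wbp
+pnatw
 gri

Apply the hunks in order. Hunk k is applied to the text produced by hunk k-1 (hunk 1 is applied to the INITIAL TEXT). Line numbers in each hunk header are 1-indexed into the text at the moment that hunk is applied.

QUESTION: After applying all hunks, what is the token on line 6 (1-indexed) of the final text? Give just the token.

Hunk 1: at line 3 remove [kgwf,mqupp] add [sio] -> 6 lines: vytp mpdxe gboc sio pmnr vroq
Hunk 2: at line 2 remove [gboc,sio,pmnr] add [spvmz] -> 4 lines: vytp mpdxe spvmz vroq
Hunk 3: at line 1 remove [mpdxe] add [plezb,tbszj,xun] -> 6 lines: vytp plezb tbszj xun spvmz vroq
Hunk 4: at line 1 remove [tbszj,xun] add [gri] -> 5 lines: vytp plezb gri spvmz vroq
Hunk 5: at line 1 remove [plezb] add [gzy,wbp,pnatw] -> 7 lines: vytp gzy wbp pnatw gri spvmz vroq
Final line 6: spvmz

Answer: spvmz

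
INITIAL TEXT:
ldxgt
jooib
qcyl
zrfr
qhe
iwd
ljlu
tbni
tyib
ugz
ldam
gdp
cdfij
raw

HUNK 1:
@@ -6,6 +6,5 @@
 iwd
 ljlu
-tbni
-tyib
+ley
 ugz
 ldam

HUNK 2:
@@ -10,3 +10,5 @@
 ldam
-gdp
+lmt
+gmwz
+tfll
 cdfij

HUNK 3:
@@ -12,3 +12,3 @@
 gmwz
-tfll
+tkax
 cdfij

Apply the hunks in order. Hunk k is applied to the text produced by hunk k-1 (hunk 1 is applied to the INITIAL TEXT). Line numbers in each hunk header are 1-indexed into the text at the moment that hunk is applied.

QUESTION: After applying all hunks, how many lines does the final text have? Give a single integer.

Answer: 15

Derivation:
Hunk 1: at line 6 remove [tbni,tyib] add [ley] -> 13 lines: ldxgt jooib qcyl zrfr qhe iwd ljlu ley ugz ldam gdp cdfij raw
Hunk 2: at line 10 remove [gdp] add [lmt,gmwz,tfll] -> 15 lines: ldxgt jooib qcyl zrfr qhe iwd ljlu ley ugz ldam lmt gmwz tfll cdfij raw
Hunk 3: at line 12 remove [tfll] add [tkax] -> 15 lines: ldxgt jooib qcyl zrfr qhe iwd ljlu ley ugz ldam lmt gmwz tkax cdfij raw
Final line count: 15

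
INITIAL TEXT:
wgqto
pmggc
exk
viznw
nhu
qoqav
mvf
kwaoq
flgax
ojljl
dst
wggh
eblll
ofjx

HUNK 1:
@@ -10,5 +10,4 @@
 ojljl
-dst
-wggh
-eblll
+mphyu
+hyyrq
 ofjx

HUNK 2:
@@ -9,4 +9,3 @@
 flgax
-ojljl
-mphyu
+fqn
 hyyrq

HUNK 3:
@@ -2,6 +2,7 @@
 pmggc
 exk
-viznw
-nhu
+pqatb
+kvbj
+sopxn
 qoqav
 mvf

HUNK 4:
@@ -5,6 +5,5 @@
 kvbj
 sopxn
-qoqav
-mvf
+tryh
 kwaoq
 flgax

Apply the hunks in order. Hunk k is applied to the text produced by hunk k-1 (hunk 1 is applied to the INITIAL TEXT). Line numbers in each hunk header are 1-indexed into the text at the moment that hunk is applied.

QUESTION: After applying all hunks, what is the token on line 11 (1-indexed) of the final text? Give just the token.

Hunk 1: at line 10 remove [dst,wggh,eblll] add [mphyu,hyyrq] -> 13 lines: wgqto pmggc exk viznw nhu qoqav mvf kwaoq flgax ojljl mphyu hyyrq ofjx
Hunk 2: at line 9 remove [ojljl,mphyu] add [fqn] -> 12 lines: wgqto pmggc exk viznw nhu qoqav mvf kwaoq flgax fqn hyyrq ofjx
Hunk 3: at line 2 remove [viznw,nhu] add [pqatb,kvbj,sopxn] -> 13 lines: wgqto pmggc exk pqatb kvbj sopxn qoqav mvf kwaoq flgax fqn hyyrq ofjx
Hunk 4: at line 5 remove [qoqav,mvf] add [tryh] -> 12 lines: wgqto pmggc exk pqatb kvbj sopxn tryh kwaoq flgax fqn hyyrq ofjx
Final line 11: hyyrq

Answer: hyyrq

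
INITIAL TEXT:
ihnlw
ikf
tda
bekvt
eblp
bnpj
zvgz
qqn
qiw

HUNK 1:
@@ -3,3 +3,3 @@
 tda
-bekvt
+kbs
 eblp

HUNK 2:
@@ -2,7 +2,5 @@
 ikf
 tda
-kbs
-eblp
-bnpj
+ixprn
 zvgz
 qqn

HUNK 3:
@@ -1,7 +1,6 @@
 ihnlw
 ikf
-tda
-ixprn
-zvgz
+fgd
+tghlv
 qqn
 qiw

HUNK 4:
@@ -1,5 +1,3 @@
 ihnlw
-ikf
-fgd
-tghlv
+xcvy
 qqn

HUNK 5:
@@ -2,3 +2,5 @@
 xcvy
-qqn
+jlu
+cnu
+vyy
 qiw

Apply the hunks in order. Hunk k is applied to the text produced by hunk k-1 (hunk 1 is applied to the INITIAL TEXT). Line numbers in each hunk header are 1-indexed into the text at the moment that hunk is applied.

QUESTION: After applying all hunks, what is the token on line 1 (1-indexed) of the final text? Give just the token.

Hunk 1: at line 3 remove [bekvt] add [kbs] -> 9 lines: ihnlw ikf tda kbs eblp bnpj zvgz qqn qiw
Hunk 2: at line 2 remove [kbs,eblp,bnpj] add [ixprn] -> 7 lines: ihnlw ikf tda ixprn zvgz qqn qiw
Hunk 3: at line 1 remove [tda,ixprn,zvgz] add [fgd,tghlv] -> 6 lines: ihnlw ikf fgd tghlv qqn qiw
Hunk 4: at line 1 remove [ikf,fgd,tghlv] add [xcvy] -> 4 lines: ihnlw xcvy qqn qiw
Hunk 5: at line 2 remove [qqn] add [jlu,cnu,vyy] -> 6 lines: ihnlw xcvy jlu cnu vyy qiw
Final line 1: ihnlw

Answer: ihnlw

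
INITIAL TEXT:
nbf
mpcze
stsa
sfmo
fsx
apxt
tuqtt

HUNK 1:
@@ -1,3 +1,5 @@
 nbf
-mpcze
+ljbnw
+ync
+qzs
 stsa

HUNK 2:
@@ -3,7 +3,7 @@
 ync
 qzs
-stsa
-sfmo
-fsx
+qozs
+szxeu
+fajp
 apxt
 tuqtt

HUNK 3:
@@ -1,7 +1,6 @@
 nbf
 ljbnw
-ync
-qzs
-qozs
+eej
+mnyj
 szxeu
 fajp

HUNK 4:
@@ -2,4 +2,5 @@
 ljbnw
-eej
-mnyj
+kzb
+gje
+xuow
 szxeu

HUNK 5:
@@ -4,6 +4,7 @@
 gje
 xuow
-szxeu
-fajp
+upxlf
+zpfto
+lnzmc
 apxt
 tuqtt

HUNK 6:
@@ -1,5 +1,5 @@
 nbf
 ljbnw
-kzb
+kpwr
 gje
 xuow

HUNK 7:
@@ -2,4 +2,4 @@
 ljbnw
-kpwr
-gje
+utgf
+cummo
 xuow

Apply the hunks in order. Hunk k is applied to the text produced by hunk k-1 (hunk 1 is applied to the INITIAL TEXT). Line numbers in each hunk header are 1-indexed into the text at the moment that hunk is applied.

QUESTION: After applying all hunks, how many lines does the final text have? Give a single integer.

Hunk 1: at line 1 remove [mpcze] add [ljbnw,ync,qzs] -> 9 lines: nbf ljbnw ync qzs stsa sfmo fsx apxt tuqtt
Hunk 2: at line 3 remove [stsa,sfmo,fsx] add [qozs,szxeu,fajp] -> 9 lines: nbf ljbnw ync qzs qozs szxeu fajp apxt tuqtt
Hunk 3: at line 1 remove [ync,qzs,qozs] add [eej,mnyj] -> 8 lines: nbf ljbnw eej mnyj szxeu fajp apxt tuqtt
Hunk 4: at line 2 remove [eej,mnyj] add [kzb,gje,xuow] -> 9 lines: nbf ljbnw kzb gje xuow szxeu fajp apxt tuqtt
Hunk 5: at line 4 remove [szxeu,fajp] add [upxlf,zpfto,lnzmc] -> 10 lines: nbf ljbnw kzb gje xuow upxlf zpfto lnzmc apxt tuqtt
Hunk 6: at line 1 remove [kzb] add [kpwr] -> 10 lines: nbf ljbnw kpwr gje xuow upxlf zpfto lnzmc apxt tuqtt
Hunk 7: at line 2 remove [kpwr,gje] add [utgf,cummo] -> 10 lines: nbf ljbnw utgf cummo xuow upxlf zpfto lnzmc apxt tuqtt
Final line count: 10

Answer: 10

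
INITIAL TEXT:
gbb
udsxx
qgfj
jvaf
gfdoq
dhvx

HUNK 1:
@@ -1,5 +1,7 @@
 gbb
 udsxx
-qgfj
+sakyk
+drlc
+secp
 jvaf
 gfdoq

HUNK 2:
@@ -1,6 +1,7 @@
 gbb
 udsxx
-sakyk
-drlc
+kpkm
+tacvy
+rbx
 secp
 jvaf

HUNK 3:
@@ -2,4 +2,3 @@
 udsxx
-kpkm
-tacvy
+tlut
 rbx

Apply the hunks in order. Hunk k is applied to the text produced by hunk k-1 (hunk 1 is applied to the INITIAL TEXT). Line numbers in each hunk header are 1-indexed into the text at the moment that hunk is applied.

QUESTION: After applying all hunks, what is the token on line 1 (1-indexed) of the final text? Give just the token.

Hunk 1: at line 1 remove [qgfj] add [sakyk,drlc,secp] -> 8 lines: gbb udsxx sakyk drlc secp jvaf gfdoq dhvx
Hunk 2: at line 1 remove [sakyk,drlc] add [kpkm,tacvy,rbx] -> 9 lines: gbb udsxx kpkm tacvy rbx secp jvaf gfdoq dhvx
Hunk 3: at line 2 remove [kpkm,tacvy] add [tlut] -> 8 lines: gbb udsxx tlut rbx secp jvaf gfdoq dhvx
Final line 1: gbb

Answer: gbb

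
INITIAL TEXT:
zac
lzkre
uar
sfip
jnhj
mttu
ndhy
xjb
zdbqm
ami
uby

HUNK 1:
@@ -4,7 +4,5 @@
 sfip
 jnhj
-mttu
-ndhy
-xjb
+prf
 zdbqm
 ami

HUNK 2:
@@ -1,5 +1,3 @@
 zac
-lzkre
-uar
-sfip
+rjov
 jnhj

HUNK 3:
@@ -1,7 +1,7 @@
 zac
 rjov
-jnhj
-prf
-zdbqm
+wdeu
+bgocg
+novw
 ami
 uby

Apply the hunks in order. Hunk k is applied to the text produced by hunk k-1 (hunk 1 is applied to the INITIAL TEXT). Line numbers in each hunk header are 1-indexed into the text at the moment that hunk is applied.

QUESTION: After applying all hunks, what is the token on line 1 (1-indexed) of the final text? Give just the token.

Answer: zac

Derivation:
Hunk 1: at line 4 remove [mttu,ndhy,xjb] add [prf] -> 9 lines: zac lzkre uar sfip jnhj prf zdbqm ami uby
Hunk 2: at line 1 remove [lzkre,uar,sfip] add [rjov] -> 7 lines: zac rjov jnhj prf zdbqm ami uby
Hunk 3: at line 1 remove [jnhj,prf,zdbqm] add [wdeu,bgocg,novw] -> 7 lines: zac rjov wdeu bgocg novw ami uby
Final line 1: zac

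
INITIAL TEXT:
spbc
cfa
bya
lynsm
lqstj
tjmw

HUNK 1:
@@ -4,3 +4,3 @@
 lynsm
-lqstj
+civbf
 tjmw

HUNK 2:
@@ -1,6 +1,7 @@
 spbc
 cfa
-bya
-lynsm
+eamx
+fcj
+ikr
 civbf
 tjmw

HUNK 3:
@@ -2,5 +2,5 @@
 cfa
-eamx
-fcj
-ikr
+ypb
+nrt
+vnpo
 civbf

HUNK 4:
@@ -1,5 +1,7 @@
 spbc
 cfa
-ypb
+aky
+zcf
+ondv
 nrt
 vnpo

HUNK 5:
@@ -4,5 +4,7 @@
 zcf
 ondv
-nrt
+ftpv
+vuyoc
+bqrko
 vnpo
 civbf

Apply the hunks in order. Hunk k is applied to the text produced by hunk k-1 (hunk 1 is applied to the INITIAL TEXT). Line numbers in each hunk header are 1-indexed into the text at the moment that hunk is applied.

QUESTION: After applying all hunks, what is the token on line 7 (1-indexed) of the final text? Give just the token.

Answer: vuyoc

Derivation:
Hunk 1: at line 4 remove [lqstj] add [civbf] -> 6 lines: spbc cfa bya lynsm civbf tjmw
Hunk 2: at line 1 remove [bya,lynsm] add [eamx,fcj,ikr] -> 7 lines: spbc cfa eamx fcj ikr civbf tjmw
Hunk 3: at line 2 remove [eamx,fcj,ikr] add [ypb,nrt,vnpo] -> 7 lines: spbc cfa ypb nrt vnpo civbf tjmw
Hunk 4: at line 1 remove [ypb] add [aky,zcf,ondv] -> 9 lines: spbc cfa aky zcf ondv nrt vnpo civbf tjmw
Hunk 5: at line 4 remove [nrt] add [ftpv,vuyoc,bqrko] -> 11 lines: spbc cfa aky zcf ondv ftpv vuyoc bqrko vnpo civbf tjmw
Final line 7: vuyoc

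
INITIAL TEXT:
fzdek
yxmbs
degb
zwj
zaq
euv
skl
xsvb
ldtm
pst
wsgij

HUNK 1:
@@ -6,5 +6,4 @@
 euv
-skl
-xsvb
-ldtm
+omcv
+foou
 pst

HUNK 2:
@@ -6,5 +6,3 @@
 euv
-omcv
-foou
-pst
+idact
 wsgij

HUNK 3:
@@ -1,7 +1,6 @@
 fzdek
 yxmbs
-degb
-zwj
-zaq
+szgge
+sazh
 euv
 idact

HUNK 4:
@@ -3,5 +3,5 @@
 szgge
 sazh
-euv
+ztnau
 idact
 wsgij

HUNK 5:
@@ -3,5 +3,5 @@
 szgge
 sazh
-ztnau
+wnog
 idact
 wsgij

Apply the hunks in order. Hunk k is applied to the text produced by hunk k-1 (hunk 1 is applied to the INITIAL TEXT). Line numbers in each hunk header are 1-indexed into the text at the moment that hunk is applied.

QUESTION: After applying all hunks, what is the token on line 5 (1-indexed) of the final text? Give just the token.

Hunk 1: at line 6 remove [skl,xsvb,ldtm] add [omcv,foou] -> 10 lines: fzdek yxmbs degb zwj zaq euv omcv foou pst wsgij
Hunk 2: at line 6 remove [omcv,foou,pst] add [idact] -> 8 lines: fzdek yxmbs degb zwj zaq euv idact wsgij
Hunk 3: at line 1 remove [degb,zwj,zaq] add [szgge,sazh] -> 7 lines: fzdek yxmbs szgge sazh euv idact wsgij
Hunk 4: at line 3 remove [euv] add [ztnau] -> 7 lines: fzdek yxmbs szgge sazh ztnau idact wsgij
Hunk 5: at line 3 remove [ztnau] add [wnog] -> 7 lines: fzdek yxmbs szgge sazh wnog idact wsgij
Final line 5: wnog

Answer: wnog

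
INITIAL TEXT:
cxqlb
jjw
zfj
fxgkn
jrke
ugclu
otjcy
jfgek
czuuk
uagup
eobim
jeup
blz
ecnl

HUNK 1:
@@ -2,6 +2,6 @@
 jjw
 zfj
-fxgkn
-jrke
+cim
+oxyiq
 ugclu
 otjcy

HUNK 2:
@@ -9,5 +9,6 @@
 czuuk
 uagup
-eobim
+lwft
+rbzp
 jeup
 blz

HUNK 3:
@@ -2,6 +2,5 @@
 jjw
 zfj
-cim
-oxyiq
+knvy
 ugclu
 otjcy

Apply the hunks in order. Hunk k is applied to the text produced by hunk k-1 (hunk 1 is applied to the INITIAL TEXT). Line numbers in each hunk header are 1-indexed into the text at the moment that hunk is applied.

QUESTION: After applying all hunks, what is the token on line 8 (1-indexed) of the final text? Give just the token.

Hunk 1: at line 2 remove [fxgkn,jrke] add [cim,oxyiq] -> 14 lines: cxqlb jjw zfj cim oxyiq ugclu otjcy jfgek czuuk uagup eobim jeup blz ecnl
Hunk 2: at line 9 remove [eobim] add [lwft,rbzp] -> 15 lines: cxqlb jjw zfj cim oxyiq ugclu otjcy jfgek czuuk uagup lwft rbzp jeup blz ecnl
Hunk 3: at line 2 remove [cim,oxyiq] add [knvy] -> 14 lines: cxqlb jjw zfj knvy ugclu otjcy jfgek czuuk uagup lwft rbzp jeup blz ecnl
Final line 8: czuuk

Answer: czuuk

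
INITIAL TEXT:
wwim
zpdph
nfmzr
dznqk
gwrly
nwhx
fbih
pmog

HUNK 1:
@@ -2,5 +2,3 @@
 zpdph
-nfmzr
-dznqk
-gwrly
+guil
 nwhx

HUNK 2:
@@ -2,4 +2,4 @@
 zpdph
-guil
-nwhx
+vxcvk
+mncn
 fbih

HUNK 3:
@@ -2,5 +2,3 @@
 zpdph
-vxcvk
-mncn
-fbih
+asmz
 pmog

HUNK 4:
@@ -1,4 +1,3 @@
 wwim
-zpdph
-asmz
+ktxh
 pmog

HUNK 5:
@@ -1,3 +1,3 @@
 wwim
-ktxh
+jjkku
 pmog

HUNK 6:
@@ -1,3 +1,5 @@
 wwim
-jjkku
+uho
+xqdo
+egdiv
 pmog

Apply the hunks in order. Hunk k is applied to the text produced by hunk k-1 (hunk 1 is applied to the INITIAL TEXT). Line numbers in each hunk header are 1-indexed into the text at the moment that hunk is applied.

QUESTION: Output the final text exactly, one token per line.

Answer: wwim
uho
xqdo
egdiv
pmog

Derivation:
Hunk 1: at line 2 remove [nfmzr,dznqk,gwrly] add [guil] -> 6 lines: wwim zpdph guil nwhx fbih pmog
Hunk 2: at line 2 remove [guil,nwhx] add [vxcvk,mncn] -> 6 lines: wwim zpdph vxcvk mncn fbih pmog
Hunk 3: at line 2 remove [vxcvk,mncn,fbih] add [asmz] -> 4 lines: wwim zpdph asmz pmog
Hunk 4: at line 1 remove [zpdph,asmz] add [ktxh] -> 3 lines: wwim ktxh pmog
Hunk 5: at line 1 remove [ktxh] add [jjkku] -> 3 lines: wwim jjkku pmog
Hunk 6: at line 1 remove [jjkku] add [uho,xqdo,egdiv] -> 5 lines: wwim uho xqdo egdiv pmog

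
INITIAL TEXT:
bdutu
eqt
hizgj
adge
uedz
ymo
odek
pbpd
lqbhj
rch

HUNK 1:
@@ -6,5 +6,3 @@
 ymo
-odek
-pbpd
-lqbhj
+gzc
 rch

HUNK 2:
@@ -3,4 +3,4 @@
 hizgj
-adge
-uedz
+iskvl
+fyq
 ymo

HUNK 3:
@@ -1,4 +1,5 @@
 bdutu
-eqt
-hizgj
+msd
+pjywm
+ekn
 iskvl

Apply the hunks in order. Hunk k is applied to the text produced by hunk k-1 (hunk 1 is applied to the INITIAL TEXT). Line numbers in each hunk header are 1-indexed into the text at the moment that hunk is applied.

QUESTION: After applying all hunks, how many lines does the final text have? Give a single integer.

Answer: 9

Derivation:
Hunk 1: at line 6 remove [odek,pbpd,lqbhj] add [gzc] -> 8 lines: bdutu eqt hizgj adge uedz ymo gzc rch
Hunk 2: at line 3 remove [adge,uedz] add [iskvl,fyq] -> 8 lines: bdutu eqt hizgj iskvl fyq ymo gzc rch
Hunk 3: at line 1 remove [eqt,hizgj] add [msd,pjywm,ekn] -> 9 lines: bdutu msd pjywm ekn iskvl fyq ymo gzc rch
Final line count: 9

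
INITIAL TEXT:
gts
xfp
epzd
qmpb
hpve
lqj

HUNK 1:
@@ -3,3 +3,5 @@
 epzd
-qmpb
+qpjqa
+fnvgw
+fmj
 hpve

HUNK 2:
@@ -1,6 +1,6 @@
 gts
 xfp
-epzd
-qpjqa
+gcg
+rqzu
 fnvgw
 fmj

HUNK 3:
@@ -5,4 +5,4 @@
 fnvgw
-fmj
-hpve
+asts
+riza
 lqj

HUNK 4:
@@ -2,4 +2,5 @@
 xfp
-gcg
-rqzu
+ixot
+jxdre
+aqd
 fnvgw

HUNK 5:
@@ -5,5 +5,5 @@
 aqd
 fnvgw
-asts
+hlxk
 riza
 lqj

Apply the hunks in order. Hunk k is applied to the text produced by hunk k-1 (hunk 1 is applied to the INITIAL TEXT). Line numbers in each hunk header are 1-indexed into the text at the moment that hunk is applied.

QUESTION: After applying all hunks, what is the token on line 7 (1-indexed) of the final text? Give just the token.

Hunk 1: at line 3 remove [qmpb] add [qpjqa,fnvgw,fmj] -> 8 lines: gts xfp epzd qpjqa fnvgw fmj hpve lqj
Hunk 2: at line 1 remove [epzd,qpjqa] add [gcg,rqzu] -> 8 lines: gts xfp gcg rqzu fnvgw fmj hpve lqj
Hunk 3: at line 5 remove [fmj,hpve] add [asts,riza] -> 8 lines: gts xfp gcg rqzu fnvgw asts riza lqj
Hunk 4: at line 2 remove [gcg,rqzu] add [ixot,jxdre,aqd] -> 9 lines: gts xfp ixot jxdre aqd fnvgw asts riza lqj
Hunk 5: at line 5 remove [asts] add [hlxk] -> 9 lines: gts xfp ixot jxdre aqd fnvgw hlxk riza lqj
Final line 7: hlxk

Answer: hlxk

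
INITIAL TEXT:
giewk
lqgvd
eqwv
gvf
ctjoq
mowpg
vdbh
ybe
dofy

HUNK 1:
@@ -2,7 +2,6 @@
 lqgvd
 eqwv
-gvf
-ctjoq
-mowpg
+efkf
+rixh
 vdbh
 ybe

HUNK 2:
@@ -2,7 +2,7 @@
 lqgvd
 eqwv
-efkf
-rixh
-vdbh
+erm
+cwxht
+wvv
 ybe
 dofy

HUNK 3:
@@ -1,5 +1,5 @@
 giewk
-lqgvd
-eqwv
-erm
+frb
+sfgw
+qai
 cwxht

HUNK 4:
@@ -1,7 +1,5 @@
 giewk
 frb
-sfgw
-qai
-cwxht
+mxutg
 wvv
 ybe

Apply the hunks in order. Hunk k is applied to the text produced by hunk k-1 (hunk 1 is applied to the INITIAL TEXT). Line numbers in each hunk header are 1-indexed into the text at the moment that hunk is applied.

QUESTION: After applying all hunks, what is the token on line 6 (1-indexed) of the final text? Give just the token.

Answer: dofy

Derivation:
Hunk 1: at line 2 remove [gvf,ctjoq,mowpg] add [efkf,rixh] -> 8 lines: giewk lqgvd eqwv efkf rixh vdbh ybe dofy
Hunk 2: at line 2 remove [efkf,rixh,vdbh] add [erm,cwxht,wvv] -> 8 lines: giewk lqgvd eqwv erm cwxht wvv ybe dofy
Hunk 3: at line 1 remove [lqgvd,eqwv,erm] add [frb,sfgw,qai] -> 8 lines: giewk frb sfgw qai cwxht wvv ybe dofy
Hunk 4: at line 1 remove [sfgw,qai,cwxht] add [mxutg] -> 6 lines: giewk frb mxutg wvv ybe dofy
Final line 6: dofy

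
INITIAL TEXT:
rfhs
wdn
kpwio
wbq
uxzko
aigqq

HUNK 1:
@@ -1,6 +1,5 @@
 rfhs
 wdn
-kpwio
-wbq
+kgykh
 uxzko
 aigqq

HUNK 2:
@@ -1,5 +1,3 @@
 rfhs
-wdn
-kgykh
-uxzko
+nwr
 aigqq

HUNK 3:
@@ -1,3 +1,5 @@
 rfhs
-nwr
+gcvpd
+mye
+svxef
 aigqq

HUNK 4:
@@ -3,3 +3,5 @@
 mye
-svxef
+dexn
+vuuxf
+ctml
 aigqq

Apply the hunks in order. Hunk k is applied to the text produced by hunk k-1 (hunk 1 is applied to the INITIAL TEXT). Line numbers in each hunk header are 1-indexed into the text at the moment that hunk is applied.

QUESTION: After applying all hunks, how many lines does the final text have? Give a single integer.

Hunk 1: at line 1 remove [kpwio,wbq] add [kgykh] -> 5 lines: rfhs wdn kgykh uxzko aigqq
Hunk 2: at line 1 remove [wdn,kgykh,uxzko] add [nwr] -> 3 lines: rfhs nwr aigqq
Hunk 3: at line 1 remove [nwr] add [gcvpd,mye,svxef] -> 5 lines: rfhs gcvpd mye svxef aigqq
Hunk 4: at line 3 remove [svxef] add [dexn,vuuxf,ctml] -> 7 lines: rfhs gcvpd mye dexn vuuxf ctml aigqq
Final line count: 7

Answer: 7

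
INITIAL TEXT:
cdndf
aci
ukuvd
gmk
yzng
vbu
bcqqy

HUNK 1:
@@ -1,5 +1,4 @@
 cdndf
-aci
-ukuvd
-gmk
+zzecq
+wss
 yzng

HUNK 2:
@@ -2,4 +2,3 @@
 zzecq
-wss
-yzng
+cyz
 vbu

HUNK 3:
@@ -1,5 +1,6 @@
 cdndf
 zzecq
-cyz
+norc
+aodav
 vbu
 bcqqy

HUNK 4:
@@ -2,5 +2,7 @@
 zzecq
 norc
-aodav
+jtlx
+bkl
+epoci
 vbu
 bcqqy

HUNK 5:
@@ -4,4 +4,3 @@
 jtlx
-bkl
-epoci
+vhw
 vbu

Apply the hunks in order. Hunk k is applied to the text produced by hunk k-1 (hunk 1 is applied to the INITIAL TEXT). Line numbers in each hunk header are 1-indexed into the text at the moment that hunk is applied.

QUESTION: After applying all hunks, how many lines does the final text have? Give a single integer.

Hunk 1: at line 1 remove [aci,ukuvd,gmk] add [zzecq,wss] -> 6 lines: cdndf zzecq wss yzng vbu bcqqy
Hunk 2: at line 2 remove [wss,yzng] add [cyz] -> 5 lines: cdndf zzecq cyz vbu bcqqy
Hunk 3: at line 1 remove [cyz] add [norc,aodav] -> 6 lines: cdndf zzecq norc aodav vbu bcqqy
Hunk 4: at line 2 remove [aodav] add [jtlx,bkl,epoci] -> 8 lines: cdndf zzecq norc jtlx bkl epoci vbu bcqqy
Hunk 5: at line 4 remove [bkl,epoci] add [vhw] -> 7 lines: cdndf zzecq norc jtlx vhw vbu bcqqy
Final line count: 7

Answer: 7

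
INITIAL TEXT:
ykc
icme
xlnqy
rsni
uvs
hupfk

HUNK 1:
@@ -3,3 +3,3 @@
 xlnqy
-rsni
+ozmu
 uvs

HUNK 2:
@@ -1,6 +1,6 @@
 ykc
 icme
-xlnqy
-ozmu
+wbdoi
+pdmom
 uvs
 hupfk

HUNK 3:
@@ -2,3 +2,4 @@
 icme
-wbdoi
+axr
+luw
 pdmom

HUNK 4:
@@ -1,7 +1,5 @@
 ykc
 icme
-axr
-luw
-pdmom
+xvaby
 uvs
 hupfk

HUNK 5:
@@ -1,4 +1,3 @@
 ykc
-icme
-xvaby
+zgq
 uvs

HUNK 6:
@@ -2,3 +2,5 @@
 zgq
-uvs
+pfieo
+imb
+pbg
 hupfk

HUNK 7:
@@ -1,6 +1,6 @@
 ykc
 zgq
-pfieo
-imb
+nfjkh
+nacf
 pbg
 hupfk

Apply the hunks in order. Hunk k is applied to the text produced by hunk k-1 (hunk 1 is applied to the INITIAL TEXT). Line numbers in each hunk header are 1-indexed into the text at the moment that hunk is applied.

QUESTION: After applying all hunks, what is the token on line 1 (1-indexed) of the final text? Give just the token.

Answer: ykc

Derivation:
Hunk 1: at line 3 remove [rsni] add [ozmu] -> 6 lines: ykc icme xlnqy ozmu uvs hupfk
Hunk 2: at line 1 remove [xlnqy,ozmu] add [wbdoi,pdmom] -> 6 lines: ykc icme wbdoi pdmom uvs hupfk
Hunk 3: at line 2 remove [wbdoi] add [axr,luw] -> 7 lines: ykc icme axr luw pdmom uvs hupfk
Hunk 4: at line 1 remove [axr,luw,pdmom] add [xvaby] -> 5 lines: ykc icme xvaby uvs hupfk
Hunk 5: at line 1 remove [icme,xvaby] add [zgq] -> 4 lines: ykc zgq uvs hupfk
Hunk 6: at line 2 remove [uvs] add [pfieo,imb,pbg] -> 6 lines: ykc zgq pfieo imb pbg hupfk
Hunk 7: at line 1 remove [pfieo,imb] add [nfjkh,nacf] -> 6 lines: ykc zgq nfjkh nacf pbg hupfk
Final line 1: ykc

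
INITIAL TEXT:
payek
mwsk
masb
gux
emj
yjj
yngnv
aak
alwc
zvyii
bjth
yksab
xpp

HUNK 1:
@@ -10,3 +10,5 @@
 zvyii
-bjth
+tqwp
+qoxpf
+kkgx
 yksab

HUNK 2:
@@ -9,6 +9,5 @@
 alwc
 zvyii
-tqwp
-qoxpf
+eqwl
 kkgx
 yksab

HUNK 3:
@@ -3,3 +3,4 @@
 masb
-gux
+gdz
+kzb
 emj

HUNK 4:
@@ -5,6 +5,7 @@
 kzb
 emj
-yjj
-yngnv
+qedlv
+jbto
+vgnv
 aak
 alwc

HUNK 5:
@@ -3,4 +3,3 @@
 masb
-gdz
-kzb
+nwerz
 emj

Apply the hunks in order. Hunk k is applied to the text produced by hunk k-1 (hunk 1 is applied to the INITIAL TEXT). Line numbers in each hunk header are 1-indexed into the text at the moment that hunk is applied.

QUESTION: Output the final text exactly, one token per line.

Answer: payek
mwsk
masb
nwerz
emj
qedlv
jbto
vgnv
aak
alwc
zvyii
eqwl
kkgx
yksab
xpp

Derivation:
Hunk 1: at line 10 remove [bjth] add [tqwp,qoxpf,kkgx] -> 15 lines: payek mwsk masb gux emj yjj yngnv aak alwc zvyii tqwp qoxpf kkgx yksab xpp
Hunk 2: at line 9 remove [tqwp,qoxpf] add [eqwl] -> 14 lines: payek mwsk masb gux emj yjj yngnv aak alwc zvyii eqwl kkgx yksab xpp
Hunk 3: at line 3 remove [gux] add [gdz,kzb] -> 15 lines: payek mwsk masb gdz kzb emj yjj yngnv aak alwc zvyii eqwl kkgx yksab xpp
Hunk 4: at line 5 remove [yjj,yngnv] add [qedlv,jbto,vgnv] -> 16 lines: payek mwsk masb gdz kzb emj qedlv jbto vgnv aak alwc zvyii eqwl kkgx yksab xpp
Hunk 5: at line 3 remove [gdz,kzb] add [nwerz] -> 15 lines: payek mwsk masb nwerz emj qedlv jbto vgnv aak alwc zvyii eqwl kkgx yksab xpp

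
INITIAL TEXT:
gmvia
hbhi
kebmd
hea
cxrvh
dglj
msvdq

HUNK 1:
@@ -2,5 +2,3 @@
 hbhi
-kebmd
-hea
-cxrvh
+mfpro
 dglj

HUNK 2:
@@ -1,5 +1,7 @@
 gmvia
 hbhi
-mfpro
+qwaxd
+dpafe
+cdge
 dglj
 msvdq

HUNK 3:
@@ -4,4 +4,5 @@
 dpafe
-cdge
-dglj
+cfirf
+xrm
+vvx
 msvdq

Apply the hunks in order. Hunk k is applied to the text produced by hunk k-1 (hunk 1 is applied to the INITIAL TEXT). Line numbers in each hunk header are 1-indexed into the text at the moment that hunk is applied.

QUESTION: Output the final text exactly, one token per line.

Answer: gmvia
hbhi
qwaxd
dpafe
cfirf
xrm
vvx
msvdq

Derivation:
Hunk 1: at line 2 remove [kebmd,hea,cxrvh] add [mfpro] -> 5 lines: gmvia hbhi mfpro dglj msvdq
Hunk 2: at line 1 remove [mfpro] add [qwaxd,dpafe,cdge] -> 7 lines: gmvia hbhi qwaxd dpafe cdge dglj msvdq
Hunk 3: at line 4 remove [cdge,dglj] add [cfirf,xrm,vvx] -> 8 lines: gmvia hbhi qwaxd dpafe cfirf xrm vvx msvdq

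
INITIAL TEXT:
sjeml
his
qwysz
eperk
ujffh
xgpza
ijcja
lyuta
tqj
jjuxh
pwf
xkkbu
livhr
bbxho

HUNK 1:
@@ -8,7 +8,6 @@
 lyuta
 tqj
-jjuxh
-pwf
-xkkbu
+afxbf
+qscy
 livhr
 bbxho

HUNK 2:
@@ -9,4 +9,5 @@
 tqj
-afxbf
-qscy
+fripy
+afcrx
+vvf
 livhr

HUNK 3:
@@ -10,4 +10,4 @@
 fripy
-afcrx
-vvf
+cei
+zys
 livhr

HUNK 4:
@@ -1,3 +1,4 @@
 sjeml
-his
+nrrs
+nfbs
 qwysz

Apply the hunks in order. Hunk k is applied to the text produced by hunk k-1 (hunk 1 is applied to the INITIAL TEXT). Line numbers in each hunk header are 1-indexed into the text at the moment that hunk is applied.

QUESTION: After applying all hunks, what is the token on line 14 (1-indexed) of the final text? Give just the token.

Hunk 1: at line 8 remove [jjuxh,pwf,xkkbu] add [afxbf,qscy] -> 13 lines: sjeml his qwysz eperk ujffh xgpza ijcja lyuta tqj afxbf qscy livhr bbxho
Hunk 2: at line 9 remove [afxbf,qscy] add [fripy,afcrx,vvf] -> 14 lines: sjeml his qwysz eperk ujffh xgpza ijcja lyuta tqj fripy afcrx vvf livhr bbxho
Hunk 3: at line 10 remove [afcrx,vvf] add [cei,zys] -> 14 lines: sjeml his qwysz eperk ujffh xgpza ijcja lyuta tqj fripy cei zys livhr bbxho
Hunk 4: at line 1 remove [his] add [nrrs,nfbs] -> 15 lines: sjeml nrrs nfbs qwysz eperk ujffh xgpza ijcja lyuta tqj fripy cei zys livhr bbxho
Final line 14: livhr

Answer: livhr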